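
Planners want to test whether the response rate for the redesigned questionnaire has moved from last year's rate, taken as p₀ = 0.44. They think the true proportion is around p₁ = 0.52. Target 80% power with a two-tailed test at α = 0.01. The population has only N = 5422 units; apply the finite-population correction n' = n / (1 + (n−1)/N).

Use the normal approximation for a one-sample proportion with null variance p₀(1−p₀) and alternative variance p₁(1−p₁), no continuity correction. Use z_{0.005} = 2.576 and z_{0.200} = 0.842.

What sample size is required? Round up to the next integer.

n = [z_{α/2}·√(p₀q₀) + z_β·√(p₁q₁)]² / (p₁ − p₀)²
  = [2.576·√(0.44·0.56) + 0.842·√(0.52·0.48)]² / (0.08)²
  = [2.576·0.4964 + 0.842·0.4996]² / 0.0064
  = [1.6994]² / 0.0064
  = 451.22
Finite-population correction (N = 5422): 451.22 / (1 + (451.22 − 1)/5422) = 416.63.
Round up → n = 417.

n = 417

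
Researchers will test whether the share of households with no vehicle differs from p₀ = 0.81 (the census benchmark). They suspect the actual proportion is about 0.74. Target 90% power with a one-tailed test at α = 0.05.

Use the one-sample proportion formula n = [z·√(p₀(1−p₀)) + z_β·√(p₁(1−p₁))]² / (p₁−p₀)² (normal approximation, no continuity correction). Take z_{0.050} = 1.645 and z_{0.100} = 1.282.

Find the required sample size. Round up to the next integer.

n = 298

n = [z_α·√(p₀q₀) + z_β·√(p₁q₁)]² / (p₁ − p₀)²
  = [1.645·√(0.81·0.19) + 1.282·√(0.74·0.26)]² / (-0.07)²
  = [1.645·0.3923 + 1.282·0.4386]² / 0.0049
  = [1.2077]² / 0.0049
  = 297.64
Round up → n = 298.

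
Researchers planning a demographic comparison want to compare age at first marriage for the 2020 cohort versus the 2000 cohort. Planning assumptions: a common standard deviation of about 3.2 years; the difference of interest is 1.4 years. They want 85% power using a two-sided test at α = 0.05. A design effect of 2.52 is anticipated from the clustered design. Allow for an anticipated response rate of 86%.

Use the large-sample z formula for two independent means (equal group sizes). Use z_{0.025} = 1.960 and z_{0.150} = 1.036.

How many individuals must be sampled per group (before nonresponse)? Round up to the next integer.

n = (z_{α/2} + z_β)² · (σ₁² + σ₂²) / δ²
  = (1.960 + 1.036)² · (2·3.2² = 20.48) / 1.4²
  = 8.9760 · 20.48 / 1.96
  = 93.79
Design effect: 2.52 × 93.79 = 236.35.
Adjust for 86% response: 236.35 / 0.86 = 274.83.
Round up → n = 275 per group.

n = 275 per group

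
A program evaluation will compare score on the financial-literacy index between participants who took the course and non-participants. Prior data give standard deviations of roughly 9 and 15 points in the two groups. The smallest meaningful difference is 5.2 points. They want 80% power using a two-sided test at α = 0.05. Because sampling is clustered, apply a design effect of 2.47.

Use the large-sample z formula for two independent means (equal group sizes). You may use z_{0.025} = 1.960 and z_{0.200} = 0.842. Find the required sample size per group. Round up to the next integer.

n = 220 per group

n = (z_{α/2} + z_β)² · (σ₁² + σ₂²) / δ²
  = (1.960 + 0.842)² · (9² + 15² = 306) / 5.2²
  = 7.8512 · 306 / 27.04
  = 88.85
Design effect: 2.47 × 88.85 = 219.46.
Round up → n = 220 per group.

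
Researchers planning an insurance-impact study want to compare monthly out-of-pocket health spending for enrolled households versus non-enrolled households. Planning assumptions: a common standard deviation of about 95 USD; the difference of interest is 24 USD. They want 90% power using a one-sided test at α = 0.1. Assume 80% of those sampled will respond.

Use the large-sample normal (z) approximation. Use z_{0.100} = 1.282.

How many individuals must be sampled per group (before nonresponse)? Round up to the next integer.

n = (z_α + z_β)² · (σ₁² + σ₂²) / δ²
  = (1.282 + 1.282)² · (2·95² = 18050) / 24²
  = 6.5741 · 18050 / 576
  = 206.01
Adjust for 80% response: 206.01 / 0.80 = 257.51.
Round up → n = 258 per group.

n = 258 per group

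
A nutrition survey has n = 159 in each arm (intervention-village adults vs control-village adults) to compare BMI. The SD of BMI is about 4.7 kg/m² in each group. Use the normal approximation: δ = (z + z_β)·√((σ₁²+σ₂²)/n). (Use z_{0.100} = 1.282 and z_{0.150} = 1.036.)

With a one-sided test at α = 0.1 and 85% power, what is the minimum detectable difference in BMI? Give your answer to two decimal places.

δ = (z_α + z_β) · √((σ₁²+σ₂²)/n)
  = (1.282 + 1.036) · √(44.18/159)
  = 2.318 · √0.27786
  = 2.318 · 0.5271
  = 1.2219

Minimum detectable difference ≈ 1.22 kg/m²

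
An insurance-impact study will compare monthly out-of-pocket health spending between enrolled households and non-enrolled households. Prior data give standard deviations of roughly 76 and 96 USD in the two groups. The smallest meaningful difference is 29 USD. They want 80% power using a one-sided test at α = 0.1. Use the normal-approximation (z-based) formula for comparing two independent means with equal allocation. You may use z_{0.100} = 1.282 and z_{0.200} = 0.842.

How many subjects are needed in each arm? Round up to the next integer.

n = (z_α + z_β)² · (σ₁² + σ₂²) / δ²
  = (1.282 + 0.842)² · (76² + 96² = 14992) / 29²
  = 4.5114 · 14992 / 841
  = 80.42
Round up → n = 81 per group.

n = 81 per group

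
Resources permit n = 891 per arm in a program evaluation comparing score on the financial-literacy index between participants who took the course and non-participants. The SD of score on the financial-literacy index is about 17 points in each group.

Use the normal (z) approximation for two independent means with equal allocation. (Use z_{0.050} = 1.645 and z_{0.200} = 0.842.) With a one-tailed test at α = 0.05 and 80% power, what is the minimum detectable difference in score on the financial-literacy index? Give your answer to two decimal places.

δ = (z_α + z_β) · √((σ₁²+σ₂²)/n)
  = (1.645 + 0.842) · √(578/891)
  = 2.487 · √0.64871
  = 2.487 · 0.8054
  = 2.0031

Minimum detectable difference ≈ 2.00 points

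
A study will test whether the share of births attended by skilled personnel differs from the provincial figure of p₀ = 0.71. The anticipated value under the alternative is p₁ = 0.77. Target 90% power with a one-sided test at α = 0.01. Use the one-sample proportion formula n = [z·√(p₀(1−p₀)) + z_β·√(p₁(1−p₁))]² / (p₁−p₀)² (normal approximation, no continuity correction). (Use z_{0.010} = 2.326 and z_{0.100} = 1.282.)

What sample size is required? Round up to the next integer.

n = [z_α·√(p₀q₀) + z_β·√(p₁q₁)]² / (p₁ − p₀)²
  = [2.326·√(0.71·0.29) + 1.282·√(0.77·0.23)]² / (0.06)²
  = [2.326·0.4538 + 1.282·0.4208]² / 0.0036
  = [1.5950]² / 0.0036
  = 706.64
Round up → n = 707.

n = 707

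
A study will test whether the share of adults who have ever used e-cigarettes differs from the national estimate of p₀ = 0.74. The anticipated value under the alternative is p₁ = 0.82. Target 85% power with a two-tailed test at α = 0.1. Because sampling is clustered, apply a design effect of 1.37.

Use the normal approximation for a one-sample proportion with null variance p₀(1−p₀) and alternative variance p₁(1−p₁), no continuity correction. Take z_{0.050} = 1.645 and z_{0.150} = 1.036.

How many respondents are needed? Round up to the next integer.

n = 269

n = [z_{α/2}·√(p₀q₀) + z_β·√(p₁q₁)]² / (p₁ − p₀)²
  = [1.645·√(0.74·0.26) + 1.036·√(0.82·0.18)]² / (0.08)²
  = [1.645·0.4386 + 1.036·0.3842]² / 0.0064
  = [1.1196]² / 0.0064
  = 195.85
Design effect: 1.37 × 195.85 = 268.31.
Round up → n = 269.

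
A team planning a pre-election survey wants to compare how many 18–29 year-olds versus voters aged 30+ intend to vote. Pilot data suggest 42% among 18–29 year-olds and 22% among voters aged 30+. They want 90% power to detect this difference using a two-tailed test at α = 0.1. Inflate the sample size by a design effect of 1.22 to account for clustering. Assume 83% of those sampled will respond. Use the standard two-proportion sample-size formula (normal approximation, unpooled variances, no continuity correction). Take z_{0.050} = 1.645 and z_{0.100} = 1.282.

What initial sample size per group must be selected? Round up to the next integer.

n = (z_{α/2} + z_β)² · [p₁(1−p₁) + p₂(1−p₂)] / (p₁ − p₂)²
  = (1.645 + 1.282)² · (0.42·0.58 + 0.22·0.78) / (0.20)²
  = (2.927)² · (0.2436 + 0.1716) / 0.0400
  = 8.5673 · 0.4152 / 0.0400
  = 88.93
Design effect: 1.22 × 88.93 = 108.49.
Adjust for 83% response: 108.49 / 0.83 = 130.71.
Round up → n = 131 per group.

n = 131 per group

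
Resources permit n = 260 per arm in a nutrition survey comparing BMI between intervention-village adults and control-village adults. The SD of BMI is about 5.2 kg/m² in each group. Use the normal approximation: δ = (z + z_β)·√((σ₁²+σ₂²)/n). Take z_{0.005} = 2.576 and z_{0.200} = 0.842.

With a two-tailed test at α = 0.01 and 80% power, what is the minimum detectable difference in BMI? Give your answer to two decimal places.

δ = (z_{α/2} + z_β) · √((σ₁²+σ₂²)/n)
  = (2.576 + 0.842) · √(54.08/260)
  = 3.418 · √0.208
  = 3.418 · 0.4561
  = 1.5588

Minimum detectable difference ≈ 1.56 kg/m²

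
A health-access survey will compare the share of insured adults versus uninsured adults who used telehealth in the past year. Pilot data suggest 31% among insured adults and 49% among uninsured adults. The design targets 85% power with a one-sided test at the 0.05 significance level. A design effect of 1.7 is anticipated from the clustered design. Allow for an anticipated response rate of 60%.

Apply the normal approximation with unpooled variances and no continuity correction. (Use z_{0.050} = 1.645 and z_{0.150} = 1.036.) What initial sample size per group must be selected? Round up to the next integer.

n = 292 per group

n = (z_α + z_β)² · [p₁(1−p₁) + p₂(1−p₂)] / (p₁ − p₂)²
  = (1.645 + 1.036)² · (0.31·0.69 + 0.49·0.51) / (-0.18)²
  = (2.681)² · (0.2139 + 0.2499) / 0.0324
  = 7.1878 · 0.4638 / 0.0324
  = 102.89
Design effect: 1.7 × 102.89 = 174.92.
Adjust for 60% response: 174.92 / 0.60 = 291.53.
Round up → n = 292 per group.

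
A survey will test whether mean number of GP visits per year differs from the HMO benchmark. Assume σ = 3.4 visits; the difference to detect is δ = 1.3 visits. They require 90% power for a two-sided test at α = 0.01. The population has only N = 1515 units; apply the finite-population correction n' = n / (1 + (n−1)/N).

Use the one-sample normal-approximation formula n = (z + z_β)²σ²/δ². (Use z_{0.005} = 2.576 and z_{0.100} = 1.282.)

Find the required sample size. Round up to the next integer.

n = 96

n = (z_{α/2} + z_β)² · σ² / δ²
  = (2.576 + 1.282)² · 3.4² / 1.3²
  = 14.8842 · 11.56 / 1.69
  = 101.81
Finite-population correction (N = 1515): 101.81 / (1 + (101.81 − 1)/1515) = 95.46.
Round up → n = 96.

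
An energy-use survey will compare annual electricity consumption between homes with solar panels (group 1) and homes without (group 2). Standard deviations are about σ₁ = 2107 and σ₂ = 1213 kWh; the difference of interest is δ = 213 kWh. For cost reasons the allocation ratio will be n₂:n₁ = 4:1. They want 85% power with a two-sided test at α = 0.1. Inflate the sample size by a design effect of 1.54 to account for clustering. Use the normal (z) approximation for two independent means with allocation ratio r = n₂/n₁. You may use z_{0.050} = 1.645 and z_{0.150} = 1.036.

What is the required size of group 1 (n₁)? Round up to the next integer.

n₁ = 1173

n₁ = (z_{α/2} + z_β)² · (σ₁² + σ₂²/r) / δ²
   = (1.645 + 1.036)² · (2107² + 1213²/4) / 213²
   = 7.1878 · (4439449 + 367842.2) / 45369
   = 7.1878 · 4807291.2 / 45369
   = 761.61
Design effect: 1.54 × 761.61 = 1172.89.
Round up → n₁ = 1173; n₂ = r·n₁ = 4 × 1173 = 4692.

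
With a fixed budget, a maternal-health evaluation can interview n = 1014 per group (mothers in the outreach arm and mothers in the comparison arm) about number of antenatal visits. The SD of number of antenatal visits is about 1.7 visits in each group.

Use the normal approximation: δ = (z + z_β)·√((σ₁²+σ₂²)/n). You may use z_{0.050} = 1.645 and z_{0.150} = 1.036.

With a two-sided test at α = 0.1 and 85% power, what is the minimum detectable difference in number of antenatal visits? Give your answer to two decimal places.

Minimum detectable difference ≈ 0.20 visits

δ = (z_{α/2} + z_β) · √((σ₁²+σ₂²)/n)
  = (1.645 + 1.036) · √(5.78/1014)
  = 2.681 · √0.0057
  = 2.681 · 0.0755
  = 0.2024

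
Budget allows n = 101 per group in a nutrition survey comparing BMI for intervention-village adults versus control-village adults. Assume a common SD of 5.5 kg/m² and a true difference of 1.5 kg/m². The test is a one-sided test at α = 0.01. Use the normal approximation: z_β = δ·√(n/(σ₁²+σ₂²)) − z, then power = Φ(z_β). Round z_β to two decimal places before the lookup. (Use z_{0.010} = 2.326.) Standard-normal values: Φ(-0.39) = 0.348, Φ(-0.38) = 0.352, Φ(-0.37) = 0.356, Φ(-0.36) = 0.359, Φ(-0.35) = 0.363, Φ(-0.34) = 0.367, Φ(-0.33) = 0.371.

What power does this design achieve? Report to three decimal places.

z_β = δ·√(n/(σ₁²+σ₂²)) − z_α
    = 1.5 · √(101/60.5) − 2.326
    = 1.5 · 1.29206 − 2.326
    = 1.9381 − 2.326 = -0.3879 → -0.39
Power = Φ(-0.39) = 0.348.

Power ≈ 0.348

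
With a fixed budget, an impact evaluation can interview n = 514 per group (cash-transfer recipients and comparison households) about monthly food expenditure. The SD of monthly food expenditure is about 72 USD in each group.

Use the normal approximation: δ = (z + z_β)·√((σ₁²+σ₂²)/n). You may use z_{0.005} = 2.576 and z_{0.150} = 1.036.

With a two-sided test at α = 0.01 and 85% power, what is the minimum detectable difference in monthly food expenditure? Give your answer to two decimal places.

δ = (z_{α/2} + z_β) · √((σ₁²+σ₂²)/n)
  = (2.576 + 1.036) · √(10368/514)
  = 3.612 · √20.1712
  = 3.612 · 4.4912
  = 16.2223

Minimum detectable difference ≈ 16.22 USD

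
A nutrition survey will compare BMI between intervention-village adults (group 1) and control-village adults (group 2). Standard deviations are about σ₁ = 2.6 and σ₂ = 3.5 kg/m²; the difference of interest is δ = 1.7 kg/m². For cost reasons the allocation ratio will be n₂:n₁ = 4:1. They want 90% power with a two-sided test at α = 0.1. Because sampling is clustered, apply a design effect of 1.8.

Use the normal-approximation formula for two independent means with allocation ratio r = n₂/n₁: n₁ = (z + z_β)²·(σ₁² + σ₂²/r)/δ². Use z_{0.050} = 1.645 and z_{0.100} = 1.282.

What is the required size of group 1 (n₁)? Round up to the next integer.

n₁ = (z_{α/2} + z_β)² · (σ₁² + σ₂²/r) / δ²
   = (1.645 + 1.282)² · (2.6² + 3.5²/4) / 1.7²
   = 8.5673 · (6.76 + 3.0625) / 2.89
   = 8.5673 · 9.8225 / 2.89
   = 29.12
Design effect: 1.8 × 29.12 = 52.41.
Round up → n₁ = 53; n₂ = r·n₁ = 4 × 53 = 212.

n₁ = 53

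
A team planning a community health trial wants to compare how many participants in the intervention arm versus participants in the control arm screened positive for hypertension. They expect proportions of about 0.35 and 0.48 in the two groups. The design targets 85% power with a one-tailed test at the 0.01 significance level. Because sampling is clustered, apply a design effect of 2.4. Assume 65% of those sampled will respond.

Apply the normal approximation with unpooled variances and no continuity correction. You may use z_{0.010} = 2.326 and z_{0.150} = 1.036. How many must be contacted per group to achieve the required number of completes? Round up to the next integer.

n = (z_α + z_β)² · [p₁(1−p₁) + p₂(1−p₂)] / (p₁ − p₂)²
  = (2.326 + 1.036)² · (0.35·0.65 + 0.48·0.52) / (-0.13)²
  = (3.362)² · (0.2275 + 0.2496) / 0.0169
  = 11.3030 · 0.4771 / 0.0169
  = 319.09
Design effect: 2.4 × 319.09 = 765.82.
Adjust for 65% response: 765.82 / 0.65 = 1178.19.
Round up → n = 1179 per group.

n = 1179 per group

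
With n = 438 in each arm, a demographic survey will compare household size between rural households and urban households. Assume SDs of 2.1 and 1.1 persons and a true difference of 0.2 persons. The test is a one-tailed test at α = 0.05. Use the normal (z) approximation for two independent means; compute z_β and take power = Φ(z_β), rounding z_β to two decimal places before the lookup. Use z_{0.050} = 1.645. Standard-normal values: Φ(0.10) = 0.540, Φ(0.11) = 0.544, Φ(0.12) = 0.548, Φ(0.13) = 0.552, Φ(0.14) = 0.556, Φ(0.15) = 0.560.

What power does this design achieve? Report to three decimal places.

Power ≈ 0.548

z_β = δ·√(n/(σ₁²+σ₂²)) − z_α
    = 0.2 · √(438/5.62) − 1.645
    = 0.2 · 8.82813 − 1.645
    = 1.7656 − 1.645 = 0.1206 → 0.12
Power = Φ(0.12) = 0.548.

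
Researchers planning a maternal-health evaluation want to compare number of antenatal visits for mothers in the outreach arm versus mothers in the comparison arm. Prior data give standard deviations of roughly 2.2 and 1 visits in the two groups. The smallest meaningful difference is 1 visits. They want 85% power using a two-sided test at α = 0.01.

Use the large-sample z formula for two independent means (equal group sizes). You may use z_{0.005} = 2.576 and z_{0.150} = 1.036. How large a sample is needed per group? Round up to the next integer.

n = (z_{α/2} + z_β)² · (σ₁² + σ₂²) / δ²
  = (2.576 + 1.036)² · (2.2² + 1² = 5.84) / 1²
  = 13.0465 · 5.84 / 1
  = 76.19
Round up → n = 77 per group.

n = 77 per group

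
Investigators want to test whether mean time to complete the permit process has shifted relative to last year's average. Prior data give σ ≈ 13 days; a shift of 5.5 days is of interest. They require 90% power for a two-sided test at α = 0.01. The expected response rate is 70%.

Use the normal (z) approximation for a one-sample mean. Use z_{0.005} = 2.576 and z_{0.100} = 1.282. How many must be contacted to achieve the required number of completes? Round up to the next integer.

n = 119

n = (z_{α/2} + z_β)² · σ² / δ²
  = (2.576 + 1.282)² · 13² / 5.5²
  = 14.8842 · 169 / 30.25
  = 83.15
Adjust for 70% response: 83.15 / 0.70 = 118.79.
Round up → n = 119.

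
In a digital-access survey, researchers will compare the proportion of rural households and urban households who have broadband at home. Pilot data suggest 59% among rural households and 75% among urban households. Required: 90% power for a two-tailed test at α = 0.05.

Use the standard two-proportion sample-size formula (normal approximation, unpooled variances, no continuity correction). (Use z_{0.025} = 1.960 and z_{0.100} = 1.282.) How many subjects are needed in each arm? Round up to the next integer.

n = (z_{α/2} + z_β)² · [p₁(1−p₁) + p₂(1−p₂)] / (p₁ − p₂)²
  = (1.960 + 1.282)² · (0.59·0.41 + 0.75·0.25) / (-0.16)²
  = (3.242)² · (0.2419 + 0.1875) / 0.0256
  = 10.5106 · 0.4294 / 0.0256
  = 176.30
Round up → n = 177 per group.

n = 177 per group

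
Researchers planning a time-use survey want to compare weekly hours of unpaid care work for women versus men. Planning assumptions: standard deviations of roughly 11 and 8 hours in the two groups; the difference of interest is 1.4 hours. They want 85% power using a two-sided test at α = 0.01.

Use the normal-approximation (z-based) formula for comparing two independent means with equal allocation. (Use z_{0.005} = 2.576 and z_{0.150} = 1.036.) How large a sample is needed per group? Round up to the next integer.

n = 1232 per group

n = (z_{α/2} + z_β)² · (σ₁² + σ₂²) / δ²
  = (2.576 + 1.036)² · (11² + 8² = 185) / 1.4²
  = 13.0465 · 185 / 1.96
  = 1231.43
Round up → n = 1232 per group.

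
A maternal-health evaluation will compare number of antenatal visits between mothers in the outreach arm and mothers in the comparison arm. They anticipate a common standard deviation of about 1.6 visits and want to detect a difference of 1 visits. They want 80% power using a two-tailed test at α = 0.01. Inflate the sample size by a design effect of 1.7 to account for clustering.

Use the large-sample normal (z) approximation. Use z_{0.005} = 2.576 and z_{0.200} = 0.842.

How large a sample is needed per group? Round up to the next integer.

n = 102 per group

n = (z_{α/2} + z_β)² · (σ₁² + σ₂²) / δ²
  = (2.576 + 0.842)² · (2·1.6² = 5.12) / 1²
  = 11.6827 · 5.12 / 1
  = 59.82
Design effect: 1.7 × 59.82 = 101.69.
Round up → n = 102 per group.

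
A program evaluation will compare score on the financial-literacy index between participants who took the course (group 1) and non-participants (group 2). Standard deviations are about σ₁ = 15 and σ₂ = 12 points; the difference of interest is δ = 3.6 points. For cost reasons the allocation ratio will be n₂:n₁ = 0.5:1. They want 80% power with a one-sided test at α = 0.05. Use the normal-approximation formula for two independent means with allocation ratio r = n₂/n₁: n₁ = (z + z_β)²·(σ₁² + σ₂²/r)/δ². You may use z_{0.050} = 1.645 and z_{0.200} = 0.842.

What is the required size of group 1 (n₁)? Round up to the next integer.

n₁ = (z_α + z_β)² · (σ₁² + σ₂²/r) / δ²
   = (1.645 + 0.842)² · (15² + 12²/0.5) / 3.6²
   = 6.1852 · (225 + 288) / 12.96
   = 6.1852 · 513 / 12.96
   = 244.83
Round up → n₁ = 245; n₂ = r·n₁ = 0.5 × 245 = 123.

n₁ = 245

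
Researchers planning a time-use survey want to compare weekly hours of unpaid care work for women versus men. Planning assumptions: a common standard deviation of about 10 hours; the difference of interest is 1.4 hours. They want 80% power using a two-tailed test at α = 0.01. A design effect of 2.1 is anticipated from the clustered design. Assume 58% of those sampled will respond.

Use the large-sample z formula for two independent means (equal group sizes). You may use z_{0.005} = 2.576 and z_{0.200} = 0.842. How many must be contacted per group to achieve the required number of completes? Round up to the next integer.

n = (z_{α/2} + z_β)² · (σ₁² + σ₂²) / δ²
  = (2.576 + 0.842)² · (2·10² = 200) / 1.4²
  = 11.6827 · 200 / 1.96
  = 1192.11
Design effect: 2.1 × 1192.11 = 2503.44.
Adjust for 58% response: 2503.44 / 0.58 = 4316.28.
Round up → n = 4317 per group.

n = 4317 per group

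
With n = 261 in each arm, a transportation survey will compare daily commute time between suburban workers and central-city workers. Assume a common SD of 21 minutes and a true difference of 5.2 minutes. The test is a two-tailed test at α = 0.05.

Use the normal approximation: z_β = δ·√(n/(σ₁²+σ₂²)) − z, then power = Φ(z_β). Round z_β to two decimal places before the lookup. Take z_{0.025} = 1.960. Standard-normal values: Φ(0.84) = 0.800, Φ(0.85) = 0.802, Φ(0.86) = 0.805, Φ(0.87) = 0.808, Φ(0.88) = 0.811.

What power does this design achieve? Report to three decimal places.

Power ≈ 0.808

z_β = δ·√(n/(σ₁²+σ₂²)) − z_{α/2}
    = 5.2 · √(261/882) − 1.960
    = 5.2 · 0.54398 − 1.960
    = 2.8287 − 1.960 = 0.8687 → 0.87
Power = Φ(0.87) = 0.808.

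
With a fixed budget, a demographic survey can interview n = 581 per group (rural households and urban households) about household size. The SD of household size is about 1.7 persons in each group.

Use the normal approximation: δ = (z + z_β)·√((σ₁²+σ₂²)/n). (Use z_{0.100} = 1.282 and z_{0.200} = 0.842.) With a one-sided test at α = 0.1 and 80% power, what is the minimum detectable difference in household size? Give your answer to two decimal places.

δ = (z_α + z_β) · √((σ₁²+σ₂²)/n)
  = (1.282 + 0.842) · √(5.78/581)
  = 2.124 · √0.00995
  = 2.124 · 0.0997
  = 0.2119

Minimum detectable difference ≈ 0.21 persons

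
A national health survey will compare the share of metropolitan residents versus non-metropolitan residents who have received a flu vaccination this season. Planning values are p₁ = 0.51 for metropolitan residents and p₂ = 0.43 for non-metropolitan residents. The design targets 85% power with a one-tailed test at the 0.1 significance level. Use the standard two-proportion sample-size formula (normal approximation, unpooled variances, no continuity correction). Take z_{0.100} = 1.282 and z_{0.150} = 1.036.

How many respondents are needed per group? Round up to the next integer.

n = 416 per group

n = (z_α + z_β)² · [p₁(1−p₁) + p₂(1−p₂)] / (p₁ − p₂)²
  = (1.282 + 1.036)² · (0.51·0.49 + 0.43·0.57) / (0.08)²
  = (2.318)² · (0.2499 + 0.2451) / 0.0064
  = 5.3731 · 0.4950 / 0.0064
  = 415.58
Round up → n = 416 per group.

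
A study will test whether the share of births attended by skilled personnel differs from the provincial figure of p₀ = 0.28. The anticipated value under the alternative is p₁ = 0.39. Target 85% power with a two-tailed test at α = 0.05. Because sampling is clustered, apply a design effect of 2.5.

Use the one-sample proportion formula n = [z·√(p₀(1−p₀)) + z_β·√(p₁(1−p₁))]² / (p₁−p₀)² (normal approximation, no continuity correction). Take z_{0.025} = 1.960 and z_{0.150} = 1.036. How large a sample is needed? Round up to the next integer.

n = 397

n = [z_{α/2}·√(p₀q₀) + z_β·√(p₁q₁)]² / (p₁ − p₀)²
  = [1.960·√(0.28·0.72) + 1.036·√(0.39·0.61)]² / (0.11)²
  = [1.960·0.4490 + 1.036·0.4877]² / 0.0121
  = [1.3853]² / 0.0121
  = 158.61
Design effect: 2.5 × 158.61 = 396.53.
Round up → n = 397.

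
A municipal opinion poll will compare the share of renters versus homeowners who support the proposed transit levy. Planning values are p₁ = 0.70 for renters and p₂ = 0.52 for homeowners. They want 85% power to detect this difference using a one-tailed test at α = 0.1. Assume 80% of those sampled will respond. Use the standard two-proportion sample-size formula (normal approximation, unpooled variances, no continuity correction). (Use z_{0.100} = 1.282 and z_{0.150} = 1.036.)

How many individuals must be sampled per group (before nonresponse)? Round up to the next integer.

n = (z_α + z_β)² · [p₁(1−p₁) + p₂(1−p₂)] / (p₁ − p₂)²
  = (1.282 + 1.036)² · (0.70·0.30 + 0.52·0.48) / (0.18)²
  = (2.318)² · (0.2100 + 0.2496) / 0.0324
  = 5.3731 · 0.4596 / 0.0324
  = 76.22
Adjust for 80% response: 76.22 / 0.80 = 95.27.
Round up → n = 96 per group.

n = 96 per group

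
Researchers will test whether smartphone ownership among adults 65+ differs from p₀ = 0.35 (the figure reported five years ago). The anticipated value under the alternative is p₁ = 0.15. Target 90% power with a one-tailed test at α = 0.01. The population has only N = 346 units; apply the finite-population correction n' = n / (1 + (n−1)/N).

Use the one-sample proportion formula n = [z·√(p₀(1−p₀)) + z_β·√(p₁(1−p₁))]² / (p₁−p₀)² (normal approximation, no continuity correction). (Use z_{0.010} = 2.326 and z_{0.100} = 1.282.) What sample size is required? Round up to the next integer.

n = 53

n = [z_α·√(p₀q₀) + z_β·√(p₁q₁)]² / (p₁ − p₀)²
  = [2.326·√(0.35·0.65) + 1.282·√(0.15·0.85)]² / (-0.20)²
  = [2.326·0.4770 + 1.282·0.3571]² / 0.0400
  = [1.5672]² / 0.0400
  = 61.40
Finite-population correction (N = 346): 61.40 / (1 + (61.40 − 1)/346) = 52.28.
Round up → n = 53.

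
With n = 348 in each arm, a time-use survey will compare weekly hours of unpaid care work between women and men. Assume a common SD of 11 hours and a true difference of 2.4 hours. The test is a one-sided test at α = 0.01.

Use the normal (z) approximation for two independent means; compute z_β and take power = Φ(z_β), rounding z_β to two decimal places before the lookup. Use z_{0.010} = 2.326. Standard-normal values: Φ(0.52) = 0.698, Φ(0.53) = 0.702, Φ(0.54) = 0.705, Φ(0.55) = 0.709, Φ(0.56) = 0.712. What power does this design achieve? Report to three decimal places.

Power ≈ 0.709

z_β = δ·√(n/(σ₁²+σ₂²)) − z_α
    = 2.4 · √(348/242) − 2.326
    = 2.4 · 1.19917 − 2.326
    = 2.8780 − 2.326 = 0.5520 → 0.55
Power = Φ(0.55) = 0.709.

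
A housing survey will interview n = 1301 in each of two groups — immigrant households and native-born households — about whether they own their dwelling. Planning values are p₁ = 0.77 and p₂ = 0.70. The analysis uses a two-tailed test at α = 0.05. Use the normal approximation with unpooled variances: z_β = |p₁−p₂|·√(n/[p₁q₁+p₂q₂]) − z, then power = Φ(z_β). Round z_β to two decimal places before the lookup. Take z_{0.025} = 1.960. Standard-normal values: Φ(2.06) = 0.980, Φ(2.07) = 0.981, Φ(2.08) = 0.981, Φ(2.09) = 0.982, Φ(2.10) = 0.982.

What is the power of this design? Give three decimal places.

z_β = |p₁−p₂|·√(n/[p₁q₁+p₂q₂]) − z_{α/2}
    = 0.07 · √(1301/0.3871) − 1.960
    = 0.07 · 57.9732 − 1.960
    = 4.0581 − 1.960 = 2.0981 → 2.10
Power = Φ(2.10) = 0.982.

Power ≈ 0.982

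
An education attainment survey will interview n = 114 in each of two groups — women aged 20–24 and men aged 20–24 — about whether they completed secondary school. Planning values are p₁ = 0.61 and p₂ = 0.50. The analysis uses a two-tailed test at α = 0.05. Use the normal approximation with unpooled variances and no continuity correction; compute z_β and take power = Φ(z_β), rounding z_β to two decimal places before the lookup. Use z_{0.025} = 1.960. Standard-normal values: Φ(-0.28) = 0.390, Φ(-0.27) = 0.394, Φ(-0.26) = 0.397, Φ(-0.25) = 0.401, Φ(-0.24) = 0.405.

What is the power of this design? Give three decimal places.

Power ≈ 0.390

z_β = |p₁−p₂|·√(n/[p₁q₁+p₂q₂]) − z_{α/2}
    = 0.11 · √(114/0.4879) − 1.960
    = 0.11 · 15.2858 − 1.960
    = 1.6814 − 1.960 = -0.2786 → -0.28
Power = Φ(-0.28) = 0.390.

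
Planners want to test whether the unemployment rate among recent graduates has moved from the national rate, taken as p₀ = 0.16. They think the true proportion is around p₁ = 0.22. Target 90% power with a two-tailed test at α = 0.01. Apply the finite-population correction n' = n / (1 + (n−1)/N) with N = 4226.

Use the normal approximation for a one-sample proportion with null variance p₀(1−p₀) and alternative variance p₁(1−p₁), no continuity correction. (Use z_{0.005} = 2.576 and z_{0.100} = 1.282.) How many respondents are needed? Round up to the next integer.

n = [z_{α/2}·√(p₀q₀) + z_β·√(p₁q₁)]² / (p₁ − p₀)²
  = [2.576·√(0.16·0.84) + 1.282·√(0.22·0.78)]² / (0.06)²
  = [2.576·0.3666 + 1.282·0.4142]² / 0.0036
  = [1.4754]² / 0.0036
  = 604.70
Finite-population correction (N = 4226): 604.70 / (1 + (604.70 − 1)/4226) = 529.12.
Round up → n = 530.

n = 530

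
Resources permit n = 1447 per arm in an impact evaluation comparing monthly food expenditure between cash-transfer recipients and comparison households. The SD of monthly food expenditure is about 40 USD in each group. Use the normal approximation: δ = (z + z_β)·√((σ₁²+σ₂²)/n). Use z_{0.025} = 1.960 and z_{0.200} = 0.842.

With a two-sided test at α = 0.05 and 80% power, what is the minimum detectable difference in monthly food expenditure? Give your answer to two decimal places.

δ = (z_{α/2} + z_β) · √((σ₁²+σ₂²)/n)
  = (1.960 + 0.842) · √(3200/1447)
  = 2.802 · √2.2115
  = 2.802 · 1.4871
  = 4.1669

Minimum detectable difference ≈ 4.17 USD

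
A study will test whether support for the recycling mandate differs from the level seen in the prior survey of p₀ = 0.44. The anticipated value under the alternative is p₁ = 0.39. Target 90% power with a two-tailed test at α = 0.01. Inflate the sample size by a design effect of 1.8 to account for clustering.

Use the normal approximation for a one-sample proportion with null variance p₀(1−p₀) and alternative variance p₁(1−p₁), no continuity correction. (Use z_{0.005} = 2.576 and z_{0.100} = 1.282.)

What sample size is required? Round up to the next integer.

n = 2611

n = [z_{α/2}·√(p₀q₀) + z_β·√(p₁q₁)]² / (p₁ − p₀)²
  = [2.576·√(0.44·0.56) + 1.282·√(0.39·0.61)]² / (-0.05)²
  = [2.576·0.4964 + 1.282·0.4877]² / 0.0025
  = [1.9040]² / 0.0025
  = 1450.07
Design effect: 1.8 × 1450.07 = 2610.12.
Round up → n = 2611.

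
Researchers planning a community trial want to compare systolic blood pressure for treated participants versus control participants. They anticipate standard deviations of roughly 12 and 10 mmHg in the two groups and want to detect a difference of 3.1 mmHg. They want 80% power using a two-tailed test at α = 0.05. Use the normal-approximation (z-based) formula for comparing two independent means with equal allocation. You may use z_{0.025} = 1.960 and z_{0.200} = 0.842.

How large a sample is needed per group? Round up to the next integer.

n = (z_{α/2} + z_β)² · (σ₁² + σ₂²) / δ²
  = (1.960 + 0.842)² · (12² + 10² = 244) / 3.1²
  = 7.8512 · 244 / 9.61
  = 199.34
Round up → n = 200 per group.

n = 200 per group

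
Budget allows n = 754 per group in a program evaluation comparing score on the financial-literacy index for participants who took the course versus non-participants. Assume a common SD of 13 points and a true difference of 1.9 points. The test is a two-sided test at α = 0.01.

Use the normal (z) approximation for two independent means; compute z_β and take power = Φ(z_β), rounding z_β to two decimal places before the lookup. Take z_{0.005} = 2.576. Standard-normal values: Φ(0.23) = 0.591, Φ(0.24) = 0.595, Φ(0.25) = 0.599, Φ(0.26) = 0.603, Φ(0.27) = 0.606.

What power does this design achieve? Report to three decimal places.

Power ≈ 0.603

z_β = δ·√(n/(σ₁²+σ₂²)) − z_{α/2}
    = 1.9 · √(754/338) − 2.576
    = 1.9 · 1.49358 − 2.576
    = 2.8378 − 2.576 = 0.2618 → 0.26
Power = Φ(0.26) = 0.603.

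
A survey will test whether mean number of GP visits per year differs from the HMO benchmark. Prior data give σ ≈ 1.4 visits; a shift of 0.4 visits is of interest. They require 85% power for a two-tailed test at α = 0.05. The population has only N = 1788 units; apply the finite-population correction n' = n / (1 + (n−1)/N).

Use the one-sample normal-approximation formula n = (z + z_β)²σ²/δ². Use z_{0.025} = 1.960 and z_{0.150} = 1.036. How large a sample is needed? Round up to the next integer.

n = (z_{α/2} + z_β)² · σ² / δ²
  = (1.960 + 1.036)² · 1.4² / 0.4²
  = 8.9760 · 1.96 / 0.16
  = 109.96
Finite-population correction (N = 1788): 109.96 / (1 + (109.96 − 1)/1788) = 103.64.
Round up → n = 104.

n = 104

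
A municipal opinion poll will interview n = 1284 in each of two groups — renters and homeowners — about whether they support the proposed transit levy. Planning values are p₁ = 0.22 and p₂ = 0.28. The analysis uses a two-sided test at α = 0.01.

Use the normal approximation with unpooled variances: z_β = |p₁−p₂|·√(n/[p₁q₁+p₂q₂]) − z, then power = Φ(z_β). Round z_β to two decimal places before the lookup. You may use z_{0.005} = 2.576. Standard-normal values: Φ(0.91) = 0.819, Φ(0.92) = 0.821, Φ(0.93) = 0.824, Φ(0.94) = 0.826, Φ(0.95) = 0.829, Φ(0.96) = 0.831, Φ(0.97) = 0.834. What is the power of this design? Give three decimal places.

Power ≈ 0.826

z_β = |p₁−p₂|·√(n/[p₁q₁+p₂q₂]) − z_{α/2}
    = 0.06 · √(1284/0.3732) − 2.576
    = 0.06 · 58.6559 − 2.576
    = 3.5194 − 2.576 = 0.9434 → 0.94
Power = Φ(0.94) = 0.826.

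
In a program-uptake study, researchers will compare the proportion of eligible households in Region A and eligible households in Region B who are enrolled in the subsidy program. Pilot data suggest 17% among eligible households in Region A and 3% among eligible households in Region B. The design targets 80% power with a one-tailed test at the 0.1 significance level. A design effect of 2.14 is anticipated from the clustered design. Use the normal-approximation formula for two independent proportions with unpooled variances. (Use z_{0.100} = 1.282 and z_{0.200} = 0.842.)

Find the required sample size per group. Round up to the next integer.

n = 84 per group

n = (z_α + z_β)² · [p₁(1−p₁) + p₂(1−p₂)] / (p₁ − p₂)²
  = (1.282 + 0.842)² · (0.17·0.83 + 0.03·0.97) / (0.14)²
  = (2.124)² · (0.1411 + 0.0291) / 0.0196
  = 4.5114 · 0.1702 / 0.0196
  = 39.18
Design effect: 2.14 × 39.18 = 83.84.
Round up → n = 84 per group.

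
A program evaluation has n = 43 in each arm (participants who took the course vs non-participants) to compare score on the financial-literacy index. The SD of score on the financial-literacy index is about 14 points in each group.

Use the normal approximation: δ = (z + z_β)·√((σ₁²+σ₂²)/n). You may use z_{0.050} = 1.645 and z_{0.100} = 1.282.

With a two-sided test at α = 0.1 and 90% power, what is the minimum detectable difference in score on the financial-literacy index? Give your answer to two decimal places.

δ = (z_{α/2} + z_β) · √((σ₁²+σ₂²)/n)
  = (1.645 + 1.282) · √(392/43)
  = 2.927 · √9.1163
  = 2.927 · 3.0193
  = 8.8375

Minimum detectable difference ≈ 8.84 points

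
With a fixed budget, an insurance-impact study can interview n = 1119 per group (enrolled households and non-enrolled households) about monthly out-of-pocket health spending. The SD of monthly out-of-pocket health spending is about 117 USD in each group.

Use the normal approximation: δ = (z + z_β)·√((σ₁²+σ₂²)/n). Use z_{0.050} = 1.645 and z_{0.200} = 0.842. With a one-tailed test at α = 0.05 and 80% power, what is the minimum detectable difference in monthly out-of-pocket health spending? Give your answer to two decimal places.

δ = (z_α + z_β) · √((σ₁²+σ₂²)/n)
  = (1.645 + 0.842) · √(27378/1119)
  = 2.487 · √24.4665
  = 2.487 · 4.9464
  = 12.3016

Minimum detectable difference ≈ 12.30 USD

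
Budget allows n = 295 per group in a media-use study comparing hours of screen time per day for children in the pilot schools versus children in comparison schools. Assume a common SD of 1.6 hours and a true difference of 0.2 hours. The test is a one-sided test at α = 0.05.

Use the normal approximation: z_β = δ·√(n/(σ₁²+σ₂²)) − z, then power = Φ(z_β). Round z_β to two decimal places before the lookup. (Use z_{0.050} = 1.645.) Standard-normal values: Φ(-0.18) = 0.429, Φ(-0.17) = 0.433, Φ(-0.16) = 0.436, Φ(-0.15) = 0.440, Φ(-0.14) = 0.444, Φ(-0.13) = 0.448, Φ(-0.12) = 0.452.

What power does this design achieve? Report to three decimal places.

Power ≈ 0.448

z_β = δ·√(n/(σ₁²+σ₂²)) − z_α
    = 0.2 · √(295/5.12) − 1.645
    = 0.2 · 7.59060 − 1.645
    = 1.5181 − 1.645 = -0.1269 → -0.13
Power = Φ(-0.13) = 0.448.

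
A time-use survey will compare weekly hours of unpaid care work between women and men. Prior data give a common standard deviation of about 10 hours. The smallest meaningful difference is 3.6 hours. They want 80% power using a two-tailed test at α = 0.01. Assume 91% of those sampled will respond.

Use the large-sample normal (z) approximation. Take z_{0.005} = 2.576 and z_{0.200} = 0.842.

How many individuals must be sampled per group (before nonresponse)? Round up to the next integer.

n = (z_{α/2} + z_β)² · (σ₁² + σ₂²) / δ²
  = (2.576 + 0.842)² · (2·10² = 200) / 3.6²
  = 11.6827 · 200 / 12.96
  = 180.29
Adjust for 91% response: 180.29 / 0.91 = 198.12.
Round up → n = 199 per group.

n = 199 per group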